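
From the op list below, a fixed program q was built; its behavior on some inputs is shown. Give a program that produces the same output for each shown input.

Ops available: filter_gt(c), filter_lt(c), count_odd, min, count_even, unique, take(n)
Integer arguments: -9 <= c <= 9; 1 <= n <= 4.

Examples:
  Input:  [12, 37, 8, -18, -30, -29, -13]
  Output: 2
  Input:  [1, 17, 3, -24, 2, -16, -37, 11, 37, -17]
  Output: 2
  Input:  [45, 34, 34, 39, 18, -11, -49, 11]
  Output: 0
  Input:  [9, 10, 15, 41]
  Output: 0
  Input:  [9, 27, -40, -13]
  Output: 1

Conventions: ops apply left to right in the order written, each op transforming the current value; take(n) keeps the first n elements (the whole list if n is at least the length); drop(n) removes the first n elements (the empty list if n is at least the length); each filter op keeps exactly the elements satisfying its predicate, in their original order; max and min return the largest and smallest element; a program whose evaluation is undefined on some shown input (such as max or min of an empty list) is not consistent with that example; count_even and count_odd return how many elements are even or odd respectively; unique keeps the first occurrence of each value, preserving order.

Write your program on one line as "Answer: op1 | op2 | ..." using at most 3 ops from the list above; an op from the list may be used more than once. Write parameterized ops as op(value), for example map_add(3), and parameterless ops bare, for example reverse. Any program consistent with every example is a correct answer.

unique | filter_lt(0) | count_even

Check, running the answer program on each example:
  [12, 37, 8, -18, -30, -29, -13] -> [12, 37, 8, -18, -30, -29, -13] -> [-18, -30, -29, -13] -> 2
  [1, 17, 3, -24, 2, -16, -37, 11, 37, -17] -> [1, 17, 3, -24, 2, -16, -37, 11, 37, -17] -> [-24, -16, -37, -17] -> 2
  [45, 34, 34, 39, 18, -11, -49, 11] -> [45, 34, 39, 18, -11, -49, 11] -> [-11, -49] -> 0
  [9, 10, 15, 41] -> [9, 10, 15, 41] -> [] -> 0
  [9, 27, -40, -13] -> [9, 27, -40, -13] -> [-40, -13] -> 1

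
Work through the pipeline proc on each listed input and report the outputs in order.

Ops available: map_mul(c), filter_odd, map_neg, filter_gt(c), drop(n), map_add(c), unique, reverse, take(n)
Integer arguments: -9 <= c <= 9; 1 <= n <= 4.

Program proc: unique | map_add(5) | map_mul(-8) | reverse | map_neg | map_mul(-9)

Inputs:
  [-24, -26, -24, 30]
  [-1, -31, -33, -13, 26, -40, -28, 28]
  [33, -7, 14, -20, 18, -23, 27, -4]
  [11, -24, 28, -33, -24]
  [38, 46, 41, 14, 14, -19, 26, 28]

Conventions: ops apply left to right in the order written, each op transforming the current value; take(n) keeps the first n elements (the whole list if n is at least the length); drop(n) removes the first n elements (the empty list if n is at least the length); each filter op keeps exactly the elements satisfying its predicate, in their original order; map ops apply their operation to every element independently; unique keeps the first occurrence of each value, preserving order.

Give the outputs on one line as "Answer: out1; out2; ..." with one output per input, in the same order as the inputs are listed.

[-2520, 1512, 1368]; [-2376, 1656, 2520, -2232, 576, 2016, 1872, -288]; [-72, -2304, 1296, -1656, 1080, -1368, 144, -2736]; [2016, -2376, 1368, -1152]; [-2376, -2232, 1008, -1368, -3312, -3672, -3096]

Execution, op by op:
  [-24, -26, -24, 30] -> [-24, -26, 30] -> [-19, -21, 35] -> [152, 168, -280] -> [-280, 168, 152] -> [280, -168, -152] -> [-2520, 1512, 1368]
  [-1, -31, -33, -13, 26, -40, -28, 28] -> [-1, -31, -33, -13, 26, -40, -28, 28] -> [4, -26, -28, -8, 31, -35, -23, 33] -> [-32, 208, 224, 64, -248, 280, 184, -264] -> [-264, 184, 280, -248, 64, 224, 208, -32] -> [264, -184, -280, 248, -64, -224, -208, 32] -> [-2376, 1656, 2520, -2232, 576, 2016, 1872, -288]
  [33, -7, 14, -20, 18, -23, 27, -4] -> [33, -7, 14, -20, 18, -23, 27, -4] -> [38, -2, 19, -15, 23, -18, 32, 1] -> [-304, 16, -152, 120, -184, 144, -256, -8] -> [-8, -256, 144, -184, 120, -152, 16, -304] -> [8, 256, -144, 184, -120, 152, -16, 304] -> [-72, -2304, 1296, -1656, 1080, -1368, 144, -2736]
  [11, -24, 28, -33, -24] -> [11, -24, 28, -33] -> [16, -19, 33, -28] -> [-128, 152, -264, 224] -> [224, -264, 152, -128] -> [-224, 264, -152, 128] -> [2016, -2376, 1368, -1152]
  [38, 46, 41, 14, 14, -19, 26, 28] -> [38, 46, 41, 14, -19, 26, 28] -> [43, 51, 46, 19, -14, 31, 33] -> [-344, -408, -368, -152, 112, -248, -264] -> [-264, -248, 112, -152, -368, -408, -344] -> [264, 248, -112, 152, 368, 408, 344] -> [-2376, -2232, 1008, -1368, -3312, -3672, -3096]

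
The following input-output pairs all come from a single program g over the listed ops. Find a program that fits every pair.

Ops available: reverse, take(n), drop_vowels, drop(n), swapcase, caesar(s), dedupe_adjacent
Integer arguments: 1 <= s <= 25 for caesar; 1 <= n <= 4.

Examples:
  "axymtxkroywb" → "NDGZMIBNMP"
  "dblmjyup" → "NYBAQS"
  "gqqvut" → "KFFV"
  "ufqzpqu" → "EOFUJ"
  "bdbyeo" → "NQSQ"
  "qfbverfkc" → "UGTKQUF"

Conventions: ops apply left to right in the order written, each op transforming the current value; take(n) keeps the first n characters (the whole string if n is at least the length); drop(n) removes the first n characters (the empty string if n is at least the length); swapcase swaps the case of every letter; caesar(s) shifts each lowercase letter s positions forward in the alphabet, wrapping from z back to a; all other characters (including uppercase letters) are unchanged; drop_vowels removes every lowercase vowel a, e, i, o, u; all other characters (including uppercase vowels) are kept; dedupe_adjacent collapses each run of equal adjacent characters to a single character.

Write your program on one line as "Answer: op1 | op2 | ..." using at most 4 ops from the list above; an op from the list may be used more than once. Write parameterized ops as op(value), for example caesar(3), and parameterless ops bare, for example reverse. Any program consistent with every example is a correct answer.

reverse | caesar(15) | swapcase | drop(2)

Check, running the answer program on each example:
  "axymtxkroywb" -> "bwyorkxtmyxa" -> "qlndgzmibnmp" -> "QLNDGZMIBNMP" -> "NDGZMIBNMP"
  "dblmjyup" -> "puyjmlbd" -> "ejnybaqs" -> "EJNYBAQS" -> "NYBAQS"
  "gqqvut" -> "tuvqqg" -> "ijkffv" -> "IJKFFV" -> "KFFV"
  "ufqzpqu" -> "uqpzqfu" -> "jfeofuj" -> "JFEOFUJ" -> "EOFUJ"
  "bdbyeo" -> "oeybdb" -> "dtnqsq" -> "DTNQSQ" -> "NQSQ"
  "qfbverfkc" -> "ckfrevbfq" -> "rzugtkquf" -> "RZUGTKQUF" -> "UGTKQUF"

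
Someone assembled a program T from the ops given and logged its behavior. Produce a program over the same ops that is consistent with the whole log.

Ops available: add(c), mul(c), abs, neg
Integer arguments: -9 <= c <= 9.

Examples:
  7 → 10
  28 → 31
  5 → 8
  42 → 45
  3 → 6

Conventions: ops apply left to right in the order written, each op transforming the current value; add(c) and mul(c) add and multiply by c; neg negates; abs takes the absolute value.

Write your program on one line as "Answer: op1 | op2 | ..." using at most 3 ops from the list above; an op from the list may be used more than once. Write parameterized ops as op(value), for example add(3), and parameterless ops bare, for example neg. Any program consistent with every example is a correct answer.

mul(-1) | add(-3) | abs

Check, running the answer program on each example:
  7 -> -7 -> -10 -> 10
  28 -> -28 -> -31 -> 31
  5 -> -5 -> -8 -> 8
  42 -> -42 -> -45 -> 45
  3 -> -3 -> -6 -> 6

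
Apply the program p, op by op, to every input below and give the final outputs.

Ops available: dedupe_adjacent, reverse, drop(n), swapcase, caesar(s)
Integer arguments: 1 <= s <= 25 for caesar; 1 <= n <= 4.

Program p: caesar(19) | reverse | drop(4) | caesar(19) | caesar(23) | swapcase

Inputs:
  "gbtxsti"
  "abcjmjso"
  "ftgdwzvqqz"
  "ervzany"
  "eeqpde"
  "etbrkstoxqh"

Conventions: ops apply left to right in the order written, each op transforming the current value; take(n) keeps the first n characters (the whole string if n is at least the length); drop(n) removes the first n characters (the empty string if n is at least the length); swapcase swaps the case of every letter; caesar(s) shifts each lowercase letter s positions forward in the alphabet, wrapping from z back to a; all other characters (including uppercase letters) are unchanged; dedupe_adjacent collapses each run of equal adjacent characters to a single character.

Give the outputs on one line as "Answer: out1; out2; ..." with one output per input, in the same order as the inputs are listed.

Execution, op by op:
  "gbtxsti" -> "zumqlmb" -> "bmlqmuz" -> "muz" -> "fns" -> "ckp" -> "CKP"
  "abcjmjso" -> "tuvcfclh" -> "hlcfcvut" -> "cvut" -> "vonm" -> "slkj" -> "SLKJ"
  "ftgdwzvqqz" -> "ymzwpsojjs" -> "sjjospwzmy" -> "spwzmy" -> "lipsfr" -> "ifmpco" -> "IFMPCO"
  "ervzany" -> "xkostgr" -> "rgtsokx" -> "okx" -> "hdq" -> "ean" -> "EAN"
  "eeqpde" -> "xxjiwx" -> "xwijxx" -> "xx" -> "qq" -> "nn" -> "NN"
  "etbrkstoxqh" -> "xmukdlmhqja" -> "ajqhmldkumx" -> "mldkumx" -> "fewdnfq" -> "cbtakcn" -> "CBTAKCN"

"CKP"; "SLKJ"; "IFMPCO"; "EAN"; "NN"; "CBTAKCN"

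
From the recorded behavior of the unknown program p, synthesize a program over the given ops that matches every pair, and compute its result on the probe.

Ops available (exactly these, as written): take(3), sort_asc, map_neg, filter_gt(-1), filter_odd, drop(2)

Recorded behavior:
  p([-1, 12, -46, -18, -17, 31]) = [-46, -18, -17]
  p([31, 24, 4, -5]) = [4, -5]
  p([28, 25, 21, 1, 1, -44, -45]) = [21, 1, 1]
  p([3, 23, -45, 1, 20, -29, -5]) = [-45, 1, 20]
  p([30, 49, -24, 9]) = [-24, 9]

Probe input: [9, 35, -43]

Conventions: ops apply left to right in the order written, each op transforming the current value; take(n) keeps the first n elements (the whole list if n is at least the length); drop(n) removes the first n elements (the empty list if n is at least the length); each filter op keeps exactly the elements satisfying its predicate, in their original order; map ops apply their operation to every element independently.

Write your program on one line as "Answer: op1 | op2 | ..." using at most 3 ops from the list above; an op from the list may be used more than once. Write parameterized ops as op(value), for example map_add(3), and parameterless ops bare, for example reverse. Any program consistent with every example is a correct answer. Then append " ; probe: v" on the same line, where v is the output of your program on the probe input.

drop(2) | take(3) ; probe: [-43]

Check, running the answer program on each example:
  [-1, 12, -46, -18, -17, 31] -> [-46, -18, -17, 31] -> [-46, -18, -17]
  [31, 24, 4, -5] -> [4, -5] -> [4, -5]
  [28, 25, 21, 1, 1, -44, -45] -> [21, 1, 1, -44, -45] -> [21, 1, 1]
  [3, 23, -45, 1, 20, -29, -5] -> [-45, 1, 20, -29, -5] -> [-45, 1, 20]
  [30, 49, -24, 9] -> [-24, 9] -> [-24, 9]
  probe: [9, 35, -43] -> [-43] -> [-43]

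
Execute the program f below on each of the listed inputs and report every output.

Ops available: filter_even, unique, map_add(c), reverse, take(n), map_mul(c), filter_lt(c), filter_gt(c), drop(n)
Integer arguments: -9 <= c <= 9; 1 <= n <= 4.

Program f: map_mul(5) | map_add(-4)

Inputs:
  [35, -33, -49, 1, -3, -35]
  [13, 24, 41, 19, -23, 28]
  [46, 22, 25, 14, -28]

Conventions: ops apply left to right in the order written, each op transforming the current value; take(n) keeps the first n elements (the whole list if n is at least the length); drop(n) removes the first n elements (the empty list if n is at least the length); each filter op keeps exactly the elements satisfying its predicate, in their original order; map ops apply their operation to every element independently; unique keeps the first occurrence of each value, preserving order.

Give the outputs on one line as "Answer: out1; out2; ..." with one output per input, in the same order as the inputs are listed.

Execution, op by op:
  [35, -33, -49, 1, -3, -35] -> [175, -165, -245, 5, -15, -175] -> [171, -169, -249, 1, -19, -179]
  [13, 24, 41, 19, -23, 28] -> [65, 120, 205, 95, -115, 140] -> [61, 116, 201, 91, -119, 136]
  [46, 22, 25, 14, -28] -> [230, 110, 125, 70, -140] -> [226, 106, 121, 66, -144]

[171, -169, -249, 1, -19, -179]; [61, 116, 201, 91, -119, 136]; [226, 106, 121, 66, -144]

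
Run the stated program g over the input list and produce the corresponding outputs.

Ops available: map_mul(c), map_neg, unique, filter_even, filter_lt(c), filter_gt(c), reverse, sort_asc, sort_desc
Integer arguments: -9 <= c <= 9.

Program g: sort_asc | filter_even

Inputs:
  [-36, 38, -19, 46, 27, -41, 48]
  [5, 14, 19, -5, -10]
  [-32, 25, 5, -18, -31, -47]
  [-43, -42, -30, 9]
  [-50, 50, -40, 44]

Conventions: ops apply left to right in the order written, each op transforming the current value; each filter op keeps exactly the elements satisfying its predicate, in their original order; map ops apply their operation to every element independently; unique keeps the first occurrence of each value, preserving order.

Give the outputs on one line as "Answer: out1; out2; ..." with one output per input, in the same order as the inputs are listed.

Execution, op by op:
  [-36, 38, -19, 46, 27, -41, 48] -> [-41, -36, -19, 27, 38, 46, 48] -> [-36, 38, 46, 48]
  [5, 14, 19, -5, -10] -> [-10, -5, 5, 14, 19] -> [-10, 14]
  [-32, 25, 5, -18, -31, -47] -> [-47, -32, -31, -18, 5, 25] -> [-32, -18]
  [-43, -42, -30, 9] -> [-43, -42, -30, 9] -> [-42, -30]
  [-50, 50, -40, 44] -> [-50, -40, 44, 50] -> [-50, -40, 44, 50]

[-36, 38, 46, 48]; [-10, 14]; [-32, -18]; [-42, -30]; [-50, -40, 44, 50]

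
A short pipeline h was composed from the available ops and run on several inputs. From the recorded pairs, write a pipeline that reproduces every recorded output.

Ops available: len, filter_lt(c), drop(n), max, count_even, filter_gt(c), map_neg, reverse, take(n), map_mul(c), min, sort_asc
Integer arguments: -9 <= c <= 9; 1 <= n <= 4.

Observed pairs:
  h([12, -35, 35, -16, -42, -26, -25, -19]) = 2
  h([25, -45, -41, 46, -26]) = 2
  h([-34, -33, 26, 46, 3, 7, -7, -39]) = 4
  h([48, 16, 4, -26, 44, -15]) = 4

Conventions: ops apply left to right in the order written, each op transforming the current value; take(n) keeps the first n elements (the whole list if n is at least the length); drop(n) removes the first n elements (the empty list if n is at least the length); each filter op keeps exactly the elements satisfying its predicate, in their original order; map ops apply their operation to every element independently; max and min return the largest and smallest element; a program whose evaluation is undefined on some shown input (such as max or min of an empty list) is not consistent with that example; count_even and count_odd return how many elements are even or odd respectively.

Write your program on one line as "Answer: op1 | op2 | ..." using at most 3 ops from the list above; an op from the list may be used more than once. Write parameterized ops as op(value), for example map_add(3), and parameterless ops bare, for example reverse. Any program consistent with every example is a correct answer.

filter_gt(-2) | len

Check, running the answer program on each example:
  [12, -35, 35, -16, -42, -26, -25, -19] -> [12, 35] -> 2
  [25, -45, -41, 46, -26] -> [25, 46] -> 2
  [-34, -33, 26, 46, 3, 7, -7, -39] -> [26, 46, 3, 7] -> 4
  [48, 16, 4, -26, 44, -15] -> [48, 16, 4, 44] -> 4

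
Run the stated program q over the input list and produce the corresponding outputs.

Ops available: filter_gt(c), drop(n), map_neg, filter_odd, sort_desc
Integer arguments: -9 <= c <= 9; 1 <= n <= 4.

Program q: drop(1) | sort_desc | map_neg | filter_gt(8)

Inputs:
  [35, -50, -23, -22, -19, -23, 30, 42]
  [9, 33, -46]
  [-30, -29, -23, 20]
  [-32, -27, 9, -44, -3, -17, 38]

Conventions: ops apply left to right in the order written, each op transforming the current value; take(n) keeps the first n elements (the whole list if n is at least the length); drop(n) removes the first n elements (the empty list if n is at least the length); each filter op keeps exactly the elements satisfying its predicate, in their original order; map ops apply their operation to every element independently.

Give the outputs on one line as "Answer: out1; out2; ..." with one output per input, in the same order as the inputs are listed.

[19, 22, 23, 23, 50]; [46]; [23, 29]; [17, 27, 44]

Execution, op by op:
  [35, -50, -23, -22, -19, -23, 30, 42] -> [-50, -23, -22, -19, -23, 30, 42] -> [42, 30, -19, -22, -23, -23, -50] -> [-42, -30, 19, 22, 23, 23, 50] -> [19, 22, 23, 23, 50]
  [9, 33, -46] -> [33, -46] -> [33, -46] -> [-33, 46] -> [46]
  [-30, -29, -23, 20] -> [-29, -23, 20] -> [20, -23, -29] -> [-20, 23, 29] -> [23, 29]
  [-32, -27, 9, -44, -3, -17, 38] -> [-27, 9, -44, -3, -17, 38] -> [38, 9, -3, -17, -27, -44] -> [-38, -9, 3, 17, 27, 44] -> [17, 27, 44]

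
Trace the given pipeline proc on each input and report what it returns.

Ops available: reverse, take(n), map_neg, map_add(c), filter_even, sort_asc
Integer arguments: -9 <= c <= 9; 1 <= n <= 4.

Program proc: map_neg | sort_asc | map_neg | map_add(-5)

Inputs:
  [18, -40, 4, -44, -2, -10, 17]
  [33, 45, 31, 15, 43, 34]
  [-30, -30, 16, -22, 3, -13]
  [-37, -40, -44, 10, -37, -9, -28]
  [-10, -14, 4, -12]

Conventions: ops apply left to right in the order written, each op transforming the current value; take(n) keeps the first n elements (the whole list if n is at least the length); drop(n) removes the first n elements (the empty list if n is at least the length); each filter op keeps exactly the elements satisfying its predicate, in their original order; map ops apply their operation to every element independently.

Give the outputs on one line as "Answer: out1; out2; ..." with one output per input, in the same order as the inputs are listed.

Execution, op by op:
  [18, -40, 4, -44, -2, -10, 17] -> [-18, 40, -4, 44, 2, 10, -17] -> [-18, -17, -4, 2, 10, 40, 44] -> [18, 17, 4, -2, -10, -40, -44] -> [13, 12, -1, -7, -15, -45, -49]
  [33, 45, 31, 15, 43, 34] -> [-33, -45, -31, -15, -43, -34] -> [-45, -43, -34, -33, -31, -15] -> [45, 43, 34, 33, 31, 15] -> [40, 38, 29, 28, 26, 10]
  [-30, -30, 16, -22, 3, -13] -> [30, 30, -16, 22, -3, 13] -> [-16, -3, 13, 22, 30, 30] -> [16, 3, -13, -22, -30, -30] -> [11, -2, -18, -27, -35, -35]
  [-37, -40, -44, 10, -37, -9, -28] -> [37, 40, 44, -10, 37, 9, 28] -> [-10, 9, 28, 37, 37, 40, 44] -> [10, -9, -28, -37, -37, -40, -44] -> [5, -14, -33, -42, -42, -45, -49]
  [-10, -14, 4, -12] -> [10, 14, -4, 12] -> [-4, 10, 12, 14] -> [4, -10, -12, -14] -> [-1, -15, -17, -19]

[13, 12, -1, -7, -15, -45, -49]; [40, 38, 29, 28, 26, 10]; [11, -2, -18, -27, -35, -35]; [5, -14, -33, -42, -42, -45, -49]; [-1, -15, -17, -19]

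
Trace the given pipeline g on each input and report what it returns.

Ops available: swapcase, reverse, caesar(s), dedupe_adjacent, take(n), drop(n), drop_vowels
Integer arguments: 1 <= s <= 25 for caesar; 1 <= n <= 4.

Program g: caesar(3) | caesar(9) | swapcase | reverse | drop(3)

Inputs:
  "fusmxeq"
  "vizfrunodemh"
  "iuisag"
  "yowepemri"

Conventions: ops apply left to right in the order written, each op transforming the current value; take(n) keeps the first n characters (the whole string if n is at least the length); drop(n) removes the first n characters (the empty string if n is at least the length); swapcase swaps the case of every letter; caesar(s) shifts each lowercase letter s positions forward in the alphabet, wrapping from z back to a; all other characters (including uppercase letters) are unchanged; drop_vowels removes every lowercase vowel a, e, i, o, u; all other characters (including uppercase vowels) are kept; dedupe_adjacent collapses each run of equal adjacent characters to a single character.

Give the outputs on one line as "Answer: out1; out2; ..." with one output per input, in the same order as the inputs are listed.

Execution, op by op:
  "fusmxeq" -> "ixvpaht" -> "rgeyjqc" -> "RGEYJQC" -> "CQJYEGR" -> "YEGR"
  "vizfrunodemh" -> "ylciuxqrghpk" -> "hulrdgzapqyt" -> "HULRDGZAPQYT" -> "TYQPAZGDRLUH" -> "PAZGDRLUH"
  "iuisag" -> "lxlvdj" -> "uguems" -> "UGUEMS" -> "SMEUGU" -> "UGU"
  "yowepemri" -> "brzhshpul" -> "kaiqbqydu" -> "KAIQBQYDU" -> "UDYQBQIAK" -> "QBQIAK"

"YEGR"; "PAZGDRLUH"; "UGU"; "QBQIAK"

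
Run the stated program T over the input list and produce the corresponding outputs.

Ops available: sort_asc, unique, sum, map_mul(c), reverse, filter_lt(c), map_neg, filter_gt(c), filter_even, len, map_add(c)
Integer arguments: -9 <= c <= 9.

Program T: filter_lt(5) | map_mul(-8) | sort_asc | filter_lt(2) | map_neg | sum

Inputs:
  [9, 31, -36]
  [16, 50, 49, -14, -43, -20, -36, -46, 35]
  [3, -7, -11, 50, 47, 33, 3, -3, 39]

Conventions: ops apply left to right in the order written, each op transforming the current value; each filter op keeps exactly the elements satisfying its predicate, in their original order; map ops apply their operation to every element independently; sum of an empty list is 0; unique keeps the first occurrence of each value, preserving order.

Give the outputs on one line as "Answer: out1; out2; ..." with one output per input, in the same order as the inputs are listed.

Execution, op by op:
  [9, 31, -36] -> [-36] -> [288] -> [288] -> [] -> [] -> 0
  [16, 50, 49, -14, -43, -20, -36, -46, 35] -> [-14, -43, -20, -36, -46] -> [112, 344, 160, 288, 368] -> [112, 160, 288, 344, 368] -> [] -> [] -> 0
  [3, -7, -11, 50, 47, 33, 3, -3, 39] -> [3, -7, -11, 3, -3] -> [-24, 56, 88, -24, 24] -> [-24, -24, 24, 56, 88] -> [-24, -24] -> [24, 24] -> 48

0; 0; 48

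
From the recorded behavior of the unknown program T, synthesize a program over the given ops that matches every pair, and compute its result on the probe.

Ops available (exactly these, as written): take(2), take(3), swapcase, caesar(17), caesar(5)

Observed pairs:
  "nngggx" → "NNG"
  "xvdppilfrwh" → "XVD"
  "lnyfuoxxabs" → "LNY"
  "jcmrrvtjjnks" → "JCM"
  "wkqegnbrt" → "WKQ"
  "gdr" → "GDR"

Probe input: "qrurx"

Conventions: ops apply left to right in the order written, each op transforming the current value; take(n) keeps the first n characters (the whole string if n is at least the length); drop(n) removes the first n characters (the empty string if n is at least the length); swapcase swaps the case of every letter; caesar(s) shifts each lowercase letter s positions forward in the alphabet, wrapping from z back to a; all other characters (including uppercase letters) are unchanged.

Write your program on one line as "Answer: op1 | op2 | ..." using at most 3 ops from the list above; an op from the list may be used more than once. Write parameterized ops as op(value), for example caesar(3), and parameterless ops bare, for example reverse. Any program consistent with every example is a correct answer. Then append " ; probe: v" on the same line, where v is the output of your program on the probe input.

take(3) | swapcase ; probe: "QRU"

Check, running the answer program on each example:
  "nngggx" -> "nng" -> "NNG"
  "xvdppilfrwh" -> "xvd" -> "XVD"
  "lnyfuoxxabs" -> "lny" -> "LNY"
  "jcmrrvtjjnks" -> "jcm" -> "JCM"
  "wkqegnbrt" -> "wkq" -> "WKQ"
  "gdr" -> "gdr" -> "GDR"
  probe: "qrurx" -> "qru" -> "QRU"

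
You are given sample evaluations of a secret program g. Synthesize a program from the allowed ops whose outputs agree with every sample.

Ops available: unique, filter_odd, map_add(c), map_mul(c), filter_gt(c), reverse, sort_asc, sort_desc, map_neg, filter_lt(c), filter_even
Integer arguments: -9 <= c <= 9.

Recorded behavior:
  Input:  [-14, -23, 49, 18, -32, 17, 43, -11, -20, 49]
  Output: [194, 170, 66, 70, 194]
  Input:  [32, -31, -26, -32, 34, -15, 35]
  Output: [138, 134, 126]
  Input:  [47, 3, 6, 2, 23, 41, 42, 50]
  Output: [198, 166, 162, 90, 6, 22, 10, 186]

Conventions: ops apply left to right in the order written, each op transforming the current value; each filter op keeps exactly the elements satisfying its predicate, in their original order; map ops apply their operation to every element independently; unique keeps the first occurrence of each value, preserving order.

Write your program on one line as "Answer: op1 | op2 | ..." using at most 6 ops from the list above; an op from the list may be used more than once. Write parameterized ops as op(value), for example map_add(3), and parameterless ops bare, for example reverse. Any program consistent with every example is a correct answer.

map_mul(4) | filter_gt(-7) | map_add(-3) | reverse | map_add(1)

Check, running the answer program on each example:
  [-14, -23, 49, 18, -32, 17, 43, -11, -20, 49] -> [-56, -92, 196, 72, -128, 68, 172, -44, -80, 196] -> [196, 72, 68, 172, 196] -> [193, 69, 65, 169, 193] -> [193, 169, 65, 69, 193] -> [194, 170, 66, 70, 194]
  [32, -31, -26, -32, 34, -15, 35] -> [128, -124, -104, -128, 136, -60, 140] -> [128, 136, 140] -> [125, 133, 137] -> [137, 133, 125] -> [138, 134, 126]
  [47, 3, 6, 2, 23, 41, 42, 50] -> [188, 12, 24, 8, 92, 164, 168, 200] -> [188, 12, 24, 8, 92, 164, 168, 200] -> [185, 9, 21, 5, 89, 161, 165, 197] -> [197, 165, 161, 89, 5, 21, 9, 185] -> [198, 166, 162, 90, 6, 22, 10, 186]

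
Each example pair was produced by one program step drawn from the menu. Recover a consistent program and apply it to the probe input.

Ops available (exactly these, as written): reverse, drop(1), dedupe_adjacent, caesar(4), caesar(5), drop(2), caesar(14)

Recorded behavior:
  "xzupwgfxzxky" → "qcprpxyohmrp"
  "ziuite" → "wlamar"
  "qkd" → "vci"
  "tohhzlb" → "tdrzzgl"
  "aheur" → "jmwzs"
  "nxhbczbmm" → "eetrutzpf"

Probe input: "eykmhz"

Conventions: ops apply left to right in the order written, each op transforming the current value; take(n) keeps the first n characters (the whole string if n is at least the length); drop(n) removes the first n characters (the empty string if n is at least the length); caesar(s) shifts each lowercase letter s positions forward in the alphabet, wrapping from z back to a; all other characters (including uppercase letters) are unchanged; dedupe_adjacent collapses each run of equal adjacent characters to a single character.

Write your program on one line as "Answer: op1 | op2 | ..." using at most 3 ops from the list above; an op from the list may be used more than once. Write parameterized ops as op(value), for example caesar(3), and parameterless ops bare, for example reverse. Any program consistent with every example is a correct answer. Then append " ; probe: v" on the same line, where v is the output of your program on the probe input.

caesar(4) | caesar(14) | reverse ; probe: "rzecqw"

Check, running the answer program on each example:
  "xzupwgfxzxky" -> "bdytakjbdboc" -> "prmhoyxprpcq" -> "qcprpxyohmrp"
  "ziuite" -> "dmymxi" -> "ramalw" -> "wlamar"
  "qkd" -> "uoh" -> "icv" -> "vci"
  "tohhzlb" -> "xslldpf" -> "lgzzrdt" -> "tdrzzgl"
  "aheur" -> "eliyv" -> "szwmj" -> "jmwzs"
  "nxhbczbmm" -> "rblfgdfqq" -> "fpzturtee" -> "eetrutzpf"
  probe: "eykmhz" -> "icoqld" -> "wqcezr" -> "rzecqw"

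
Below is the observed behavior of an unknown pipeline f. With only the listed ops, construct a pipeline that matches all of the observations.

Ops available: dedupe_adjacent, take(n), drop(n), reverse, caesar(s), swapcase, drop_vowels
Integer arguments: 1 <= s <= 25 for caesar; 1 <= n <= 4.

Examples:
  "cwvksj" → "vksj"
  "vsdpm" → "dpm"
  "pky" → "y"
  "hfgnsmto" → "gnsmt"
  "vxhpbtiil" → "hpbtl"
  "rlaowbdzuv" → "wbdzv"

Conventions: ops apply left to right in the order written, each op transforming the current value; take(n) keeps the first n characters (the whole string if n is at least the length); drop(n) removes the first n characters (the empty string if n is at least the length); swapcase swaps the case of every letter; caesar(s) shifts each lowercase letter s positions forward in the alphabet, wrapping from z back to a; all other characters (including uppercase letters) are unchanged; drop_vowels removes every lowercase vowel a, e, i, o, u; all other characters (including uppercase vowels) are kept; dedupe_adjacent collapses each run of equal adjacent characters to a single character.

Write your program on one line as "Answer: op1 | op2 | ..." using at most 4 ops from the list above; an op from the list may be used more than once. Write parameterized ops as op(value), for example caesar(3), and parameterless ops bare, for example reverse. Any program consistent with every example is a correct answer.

drop_vowels | drop(1) | drop(1)

Check, running the answer program on each example:
  "cwvksj" -> "cwvksj" -> "wvksj" -> "vksj"
  "vsdpm" -> "vsdpm" -> "sdpm" -> "dpm"
  "pky" -> "pky" -> "ky" -> "y"
  "hfgnsmto" -> "hfgnsmt" -> "fgnsmt" -> "gnsmt"
  "vxhpbtiil" -> "vxhpbtl" -> "xhpbtl" -> "hpbtl"
  "rlaowbdzuv" -> "rlwbdzv" -> "lwbdzv" -> "wbdzv"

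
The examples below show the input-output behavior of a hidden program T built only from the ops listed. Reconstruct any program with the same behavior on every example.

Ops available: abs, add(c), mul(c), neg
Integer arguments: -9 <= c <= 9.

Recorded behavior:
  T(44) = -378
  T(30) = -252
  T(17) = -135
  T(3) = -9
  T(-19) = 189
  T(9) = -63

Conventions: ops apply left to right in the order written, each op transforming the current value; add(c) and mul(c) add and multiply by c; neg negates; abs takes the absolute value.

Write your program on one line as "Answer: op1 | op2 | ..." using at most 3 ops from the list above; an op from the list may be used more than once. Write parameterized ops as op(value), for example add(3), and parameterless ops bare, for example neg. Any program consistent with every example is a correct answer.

add(-2) | neg | mul(9)

Check, running the answer program on each example:
  44 -> 42 -> -42 -> -378
  30 -> 28 -> -28 -> -252
  17 -> 15 -> -15 -> -135
  3 -> 1 -> -1 -> -9
  -19 -> -21 -> 21 -> 189
  9 -> 7 -> -7 -> -63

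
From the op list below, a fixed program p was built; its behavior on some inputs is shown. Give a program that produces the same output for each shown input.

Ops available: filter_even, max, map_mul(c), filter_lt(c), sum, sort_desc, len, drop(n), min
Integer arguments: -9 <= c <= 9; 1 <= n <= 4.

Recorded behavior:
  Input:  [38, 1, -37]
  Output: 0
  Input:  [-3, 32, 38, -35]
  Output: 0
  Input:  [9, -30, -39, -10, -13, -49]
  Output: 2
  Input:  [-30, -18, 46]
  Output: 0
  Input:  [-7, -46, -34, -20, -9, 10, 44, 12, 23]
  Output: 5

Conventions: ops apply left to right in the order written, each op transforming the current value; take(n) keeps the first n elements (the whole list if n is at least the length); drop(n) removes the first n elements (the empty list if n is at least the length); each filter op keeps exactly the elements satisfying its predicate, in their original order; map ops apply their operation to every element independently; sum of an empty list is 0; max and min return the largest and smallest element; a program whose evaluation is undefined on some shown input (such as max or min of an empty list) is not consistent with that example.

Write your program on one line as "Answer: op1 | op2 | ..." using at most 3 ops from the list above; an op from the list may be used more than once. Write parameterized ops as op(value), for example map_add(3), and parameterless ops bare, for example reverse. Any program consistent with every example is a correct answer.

drop(4) | sort_desc | len

Check, running the answer program on each example:
  [38, 1, -37] -> [] -> [] -> 0
  [-3, 32, 38, -35] -> [] -> [] -> 0
  [9, -30, -39, -10, -13, -49] -> [-13, -49] -> [-13, -49] -> 2
  [-30, -18, 46] -> [] -> [] -> 0
  [-7, -46, -34, -20, -9, 10, 44, 12, 23] -> [-9, 10, 44, 12, 23] -> [44, 23, 12, 10, -9] -> 5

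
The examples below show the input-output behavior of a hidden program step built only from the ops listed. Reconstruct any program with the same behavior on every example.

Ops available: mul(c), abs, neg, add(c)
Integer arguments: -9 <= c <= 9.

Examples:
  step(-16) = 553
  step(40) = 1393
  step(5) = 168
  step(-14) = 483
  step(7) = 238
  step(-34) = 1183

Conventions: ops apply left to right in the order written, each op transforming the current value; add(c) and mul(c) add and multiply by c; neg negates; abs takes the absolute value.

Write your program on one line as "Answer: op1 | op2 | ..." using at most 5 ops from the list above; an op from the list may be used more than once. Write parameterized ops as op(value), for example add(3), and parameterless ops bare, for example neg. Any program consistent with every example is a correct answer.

abs | mul(7) | mul(-5) | neg | add(-7)

Check, running the answer program on each example:
  -16 -> 16 -> 112 -> -560 -> 560 -> 553
  40 -> 40 -> 280 -> -1400 -> 1400 -> 1393
  5 -> 5 -> 35 -> -175 -> 175 -> 168
  -14 -> 14 -> 98 -> -490 -> 490 -> 483
  7 -> 7 -> 49 -> -245 -> 245 -> 238
  -34 -> 34 -> 238 -> -1190 -> 1190 -> 1183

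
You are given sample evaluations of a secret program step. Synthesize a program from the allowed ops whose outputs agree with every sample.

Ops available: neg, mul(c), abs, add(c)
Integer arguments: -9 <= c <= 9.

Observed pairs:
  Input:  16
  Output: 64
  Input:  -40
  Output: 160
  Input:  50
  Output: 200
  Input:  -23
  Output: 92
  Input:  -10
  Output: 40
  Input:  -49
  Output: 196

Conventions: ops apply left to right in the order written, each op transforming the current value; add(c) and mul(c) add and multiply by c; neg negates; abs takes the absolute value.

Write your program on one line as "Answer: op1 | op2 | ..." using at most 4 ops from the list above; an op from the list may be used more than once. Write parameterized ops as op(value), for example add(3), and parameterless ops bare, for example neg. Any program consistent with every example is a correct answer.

neg | mul(4) | neg | abs

Check, running the answer program on each example:
  16 -> -16 -> -64 -> 64 -> 64
  -40 -> 40 -> 160 -> -160 -> 160
  50 -> -50 -> -200 -> 200 -> 200
  -23 -> 23 -> 92 -> -92 -> 92
  -10 -> 10 -> 40 -> -40 -> 40
  -49 -> 49 -> 196 -> -196 -> 196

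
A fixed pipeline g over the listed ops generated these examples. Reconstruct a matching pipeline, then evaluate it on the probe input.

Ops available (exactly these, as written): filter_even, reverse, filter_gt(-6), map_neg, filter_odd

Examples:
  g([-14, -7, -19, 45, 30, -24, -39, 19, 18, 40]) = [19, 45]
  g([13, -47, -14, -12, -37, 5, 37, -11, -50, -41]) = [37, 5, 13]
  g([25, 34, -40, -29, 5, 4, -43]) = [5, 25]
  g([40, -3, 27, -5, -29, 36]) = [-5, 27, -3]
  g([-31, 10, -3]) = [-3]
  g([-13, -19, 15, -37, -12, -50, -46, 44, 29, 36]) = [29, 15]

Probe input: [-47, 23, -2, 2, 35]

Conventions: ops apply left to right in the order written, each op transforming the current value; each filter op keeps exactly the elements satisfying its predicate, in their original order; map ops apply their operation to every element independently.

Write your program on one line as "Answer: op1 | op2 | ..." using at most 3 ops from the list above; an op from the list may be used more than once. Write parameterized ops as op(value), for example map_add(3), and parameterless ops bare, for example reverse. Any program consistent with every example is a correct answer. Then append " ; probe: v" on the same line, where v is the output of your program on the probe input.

filter_odd | reverse | filter_gt(-6) ; probe: [35, 23]

Check, running the answer program on each example:
  [-14, -7, -19, 45, 30, -24, -39, 19, 18, 40] -> [-7, -19, 45, -39, 19] -> [19, -39, 45, -19, -7] -> [19, 45]
  [13, -47, -14, -12, -37, 5, 37, -11, -50, -41] -> [13, -47, -37, 5, 37, -11, -41] -> [-41, -11, 37, 5, -37, -47, 13] -> [37, 5, 13]
  [25, 34, -40, -29, 5, 4, -43] -> [25, -29, 5, -43] -> [-43, 5, -29, 25] -> [5, 25]
  [40, -3, 27, -5, -29, 36] -> [-3, 27, -5, -29] -> [-29, -5, 27, -3] -> [-5, 27, -3]
  [-31, 10, -3] -> [-31, -3] -> [-3, -31] -> [-3]
  [-13, -19, 15, -37, -12, -50, -46, 44, 29, 36] -> [-13, -19, 15, -37, 29] -> [29, -37, 15, -19, -13] -> [29, 15]
  probe: [-47, 23, -2, 2, 35] -> [-47, 23, 35] -> [35, 23, -47] -> [35, 23]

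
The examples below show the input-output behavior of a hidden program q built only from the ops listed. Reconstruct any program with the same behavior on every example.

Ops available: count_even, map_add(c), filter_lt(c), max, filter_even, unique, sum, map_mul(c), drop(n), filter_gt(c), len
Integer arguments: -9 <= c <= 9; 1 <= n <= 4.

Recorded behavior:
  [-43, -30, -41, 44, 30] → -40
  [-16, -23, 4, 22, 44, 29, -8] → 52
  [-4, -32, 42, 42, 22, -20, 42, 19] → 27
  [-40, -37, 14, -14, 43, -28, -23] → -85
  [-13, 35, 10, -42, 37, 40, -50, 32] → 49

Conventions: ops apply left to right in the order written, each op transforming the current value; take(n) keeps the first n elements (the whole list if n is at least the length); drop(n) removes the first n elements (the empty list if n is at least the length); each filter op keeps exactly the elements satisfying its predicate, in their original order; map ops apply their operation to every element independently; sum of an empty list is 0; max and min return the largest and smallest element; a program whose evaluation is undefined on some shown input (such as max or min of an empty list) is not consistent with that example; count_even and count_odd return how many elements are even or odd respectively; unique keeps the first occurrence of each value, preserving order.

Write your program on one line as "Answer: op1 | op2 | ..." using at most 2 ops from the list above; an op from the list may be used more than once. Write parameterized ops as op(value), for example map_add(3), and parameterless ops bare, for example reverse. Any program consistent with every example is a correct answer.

unique | sum

Check, running the answer program on each example:
  [-43, -30, -41, 44, 30] -> [-43, -30, -41, 44, 30] -> -40
  [-16, -23, 4, 22, 44, 29, -8] -> [-16, -23, 4, 22, 44, 29, -8] -> 52
  [-4, -32, 42, 42, 22, -20, 42, 19] -> [-4, -32, 42, 22, -20, 19] -> 27
  [-40, -37, 14, -14, 43, -28, -23] -> [-40, -37, 14, -14, 43, -28, -23] -> -85
  [-13, 35, 10, -42, 37, 40, -50, 32] -> [-13, 35, 10, -42, 37, 40, -50, 32] -> 49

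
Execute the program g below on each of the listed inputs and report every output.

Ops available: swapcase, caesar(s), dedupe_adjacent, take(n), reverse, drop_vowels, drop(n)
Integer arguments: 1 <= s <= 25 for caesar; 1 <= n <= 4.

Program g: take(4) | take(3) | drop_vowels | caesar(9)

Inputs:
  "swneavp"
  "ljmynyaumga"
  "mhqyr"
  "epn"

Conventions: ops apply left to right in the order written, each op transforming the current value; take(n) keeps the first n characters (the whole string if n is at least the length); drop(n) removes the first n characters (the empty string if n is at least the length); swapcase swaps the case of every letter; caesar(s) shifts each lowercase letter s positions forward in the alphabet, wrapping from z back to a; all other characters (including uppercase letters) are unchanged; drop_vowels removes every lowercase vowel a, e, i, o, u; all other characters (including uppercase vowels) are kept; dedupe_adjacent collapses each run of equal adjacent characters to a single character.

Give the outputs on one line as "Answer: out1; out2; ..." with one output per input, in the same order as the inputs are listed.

Execution, op by op:
  "swneavp" -> "swne" -> "swn" -> "swn" -> "bfw"
  "ljmynyaumga" -> "ljmy" -> "ljm" -> "ljm" -> "usv"
  "mhqyr" -> "mhqy" -> "mhq" -> "mhq" -> "vqz"
  "epn" -> "epn" -> "epn" -> "pn" -> "yw"

"bfw"; "usv"; "vqz"; "yw"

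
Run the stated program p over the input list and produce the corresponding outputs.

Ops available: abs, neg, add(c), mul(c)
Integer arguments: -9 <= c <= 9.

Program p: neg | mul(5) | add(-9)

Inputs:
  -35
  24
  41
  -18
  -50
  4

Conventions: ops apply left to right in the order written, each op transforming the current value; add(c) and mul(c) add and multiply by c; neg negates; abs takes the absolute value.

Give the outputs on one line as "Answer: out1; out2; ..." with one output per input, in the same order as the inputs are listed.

166; -129; -214; 81; 241; -29

Execution, op by op:
  -35 -> 35 -> 175 -> 166
  24 -> -24 -> -120 -> -129
  41 -> -41 -> -205 -> -214
  -18 -> 18 -> 90 -> 81
  -50 -> 50 -> 250 -> 241
  4 -> -4 -> -20 -> -29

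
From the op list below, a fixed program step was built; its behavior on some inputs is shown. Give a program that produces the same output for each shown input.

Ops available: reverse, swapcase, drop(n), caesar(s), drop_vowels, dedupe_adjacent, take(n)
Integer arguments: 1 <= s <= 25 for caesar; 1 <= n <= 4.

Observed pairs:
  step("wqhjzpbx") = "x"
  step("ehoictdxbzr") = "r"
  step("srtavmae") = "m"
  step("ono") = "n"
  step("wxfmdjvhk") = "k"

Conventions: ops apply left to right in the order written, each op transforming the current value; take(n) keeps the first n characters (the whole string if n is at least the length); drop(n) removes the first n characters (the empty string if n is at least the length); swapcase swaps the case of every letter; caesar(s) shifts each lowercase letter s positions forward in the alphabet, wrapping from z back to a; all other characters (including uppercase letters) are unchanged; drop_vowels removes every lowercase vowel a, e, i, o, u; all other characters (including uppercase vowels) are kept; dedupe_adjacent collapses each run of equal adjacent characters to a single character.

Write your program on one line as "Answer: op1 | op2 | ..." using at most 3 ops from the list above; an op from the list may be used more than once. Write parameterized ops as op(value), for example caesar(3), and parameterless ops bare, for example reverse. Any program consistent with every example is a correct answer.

reverse | drop_vowels | take(1)

Check, running the answer program on each example:
  "wqhjzpbx" -> "xbpzjhqw" -> "xbpzjhqw" -> "x"
  "ehoictdxbzr" -> "rzbxdtciohe" -> "rzbxdtch" -> "r"
  "srtavmae" -> "eamvatrs" -> "mvtrs" -> "m"
  "ono" -> "ono" -> "n" -> "n"
  "wxfmdjvhk" -> "khvjdmfxw" -> "khvjdmfxw" -> "k"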